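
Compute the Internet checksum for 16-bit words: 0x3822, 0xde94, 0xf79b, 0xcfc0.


Sum all words (with carry folding):
+ 0x3822 = 0x3822
+ 0xde94 = 0x16b7
+ 0xf79b = 0x0e53
+ 0xcfc0 = 0xde13
One's complement: ~0xde13
Checksum = 0x21ec


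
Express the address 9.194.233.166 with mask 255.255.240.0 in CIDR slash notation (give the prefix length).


Binary: 11111111.11111111.11110000.00000000
Count leading 1s
Prefix: /20


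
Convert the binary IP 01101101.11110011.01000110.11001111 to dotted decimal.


01101101 = 109
11110011 = 243
01000110 = 70
11001111 = 207
IP: 109.243.70.207


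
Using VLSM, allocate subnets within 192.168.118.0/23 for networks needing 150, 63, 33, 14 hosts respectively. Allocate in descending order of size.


150 hosts -> /24 (254 usable): 192.168.118.0/24
63 hosts -> /25 (126 usable): 192.168.119.0/25
33 hosts -> /26 (62 usable): 192.168.119.128/26
14 hosts -> /28 (14 usable): 192.168.119.192/28
Allocation: 192.168.118.0/24 (150 hosts, 254 usable); 192.168.119.0/25 (63 hosts, 126 usable); 192.168.119.128/26 (33 hosts, 62 usable); 192.168.119.192/28 (14 hosts, 14 usable)


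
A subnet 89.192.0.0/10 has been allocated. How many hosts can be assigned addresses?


Host bits = 32 - 10 = 22
Total addresses = 2^22 = 4194304
Usable = total - 2 (network and broadcast)
Usable hosts: 4194302


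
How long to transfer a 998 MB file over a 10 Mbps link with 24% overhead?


Effective throughput = 10 * (1 - 24/100) = 7.6 Mbps
File size in Mb = 998 * 8 = 7984 Mb
Time = 7984 / 7.6
Time = 1050.5263 seconds


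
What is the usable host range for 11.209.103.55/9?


Network: 11.128.0.0
Broadcast: 11.255.255.255
First usable = network + 1
Last usable = broadcast - 1
Range: 11.128.0.1 to 11.255.255.254


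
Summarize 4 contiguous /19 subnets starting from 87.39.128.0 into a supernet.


Original prefix: /19
Number of subnets: 4 = 2^2
New prefix = 19 - 2 = 17
Supernet: 87.39.128.0/17


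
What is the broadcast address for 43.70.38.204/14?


Network: 43.68.0.0/14
Host bits = 18
Set all host bits to 1:
Broadcast: 43.71.255.255


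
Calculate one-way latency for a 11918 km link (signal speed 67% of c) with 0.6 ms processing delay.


Speed = 0.67 * 3e5 km/s = 201000 km/s
Propagation delay = 11918 / 201000 = 0.0593 s = 59.2935 ms
Processing delay = 0.6 ms
Total one-way latency = 59.8935 ms


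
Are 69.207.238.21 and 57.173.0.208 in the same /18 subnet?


Mask: 255.255.192.0
69.207.238.21 AND mask = 69.207.192.0
57.173.0.208 AND mask = 57.173.0.0
No, different subnets (69.207.192.0 vs 57.173.0.0)


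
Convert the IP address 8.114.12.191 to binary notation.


8 = 00001000
114 = 01110010
12 = 00001100
191 = 10111111
Binary: 00001000.01110010.00001100.10111111


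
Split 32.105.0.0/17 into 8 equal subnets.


New prefix = 17 + 3 = 20
Each subnet has 4096 addresses
  32.105.0.0/20
  32.105.16.0/20
  32.105.32.0/20
  32.105.48.0/20
  32.105.64.0/20
  32.105.80.0/20
  32.105.96.0/20
  32.105.112.0/20
Subnets: 32.105.0.0/20, 32.105.16.0/20, 32.105.32.0/20, 32.105.48.0/20, 32.105.64.0/20, 32.105.80.0/20, 32.105.96.0/20, 32.105.112.0/20


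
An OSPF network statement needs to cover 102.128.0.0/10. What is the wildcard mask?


Subnet mask: 255.192.0.0
Wildcard = 255.255.255.255 - subnet mask
255 - 255 = 0
255 - 192 = 63
255 - 0 = 255
255 - 0 = 255
Wildcard: 0.63.255.255


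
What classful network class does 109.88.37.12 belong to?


First octet: 109
Binary: 01101101
0xxxxxxx -> Class A (1-126)
Class A, default mask 255.0.0.0 (/8)


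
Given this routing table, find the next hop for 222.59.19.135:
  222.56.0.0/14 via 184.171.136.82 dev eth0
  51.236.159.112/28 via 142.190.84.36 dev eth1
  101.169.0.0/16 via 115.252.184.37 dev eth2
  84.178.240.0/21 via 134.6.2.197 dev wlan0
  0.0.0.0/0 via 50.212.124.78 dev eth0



Longest prefix match for 222.59.19.135:
  /14 222.56.0.0: MATCH
  /28 51.236.159.112: no
  /16 101.169.0.0: no
  /21 84.178.240.0: no
  /0 0.0.0.0: MATCH
Selected: next-hop 184.171.136.82 via eth0 (matched /14)


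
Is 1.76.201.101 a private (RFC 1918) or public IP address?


RFC 1918 private ranges:
  10.0.0.0/8 (10.0.0.0 - 10.255.255.255)
  172.16.0.0/12 (172.16.0.0 - 172.31.255.255)
  192.168.0.0/16 (192.168.0.0 - 192.168.255.255)
Public (not in any RFC 1918 range)


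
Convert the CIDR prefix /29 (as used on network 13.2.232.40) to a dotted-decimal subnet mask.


/29 means 29 network bits, 3 host bits
Binary: 11111111111111111111111111111000
Mask: 255.255.255.248


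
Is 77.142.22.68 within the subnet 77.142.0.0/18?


Subnet network: 77.142.0.0
Test IP AND mask: 77.142.0.0
Yes, 77.142.22.68 is in 77.142.0.0/18


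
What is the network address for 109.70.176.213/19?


IP:   01101101.01000110.10110000.11010101
Mask: 11111111.11111111.11100000.00000000
AND operation:
Net:  01101101.01000110.10100000.00000000
Network: 109.70.160.0/19


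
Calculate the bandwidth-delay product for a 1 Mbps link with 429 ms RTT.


BDP = bandwidth * RTT
= 1 Mbps * 429 ms
= 1 * 1e6 * 429 / 1000 bits
= 429000 bits
= 53625 bytes
= 52.3682 KB
BDP = 429000 bits (53625 bytes)


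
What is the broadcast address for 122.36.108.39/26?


Network: 122.36.108.0/26
Host bits = 6
Set all host bits to 1:
Broadcast: 122.36.108.63


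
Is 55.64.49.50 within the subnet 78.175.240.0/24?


Subnet network: 78.175.240.0
Test IP AND mask: 55.64.49.0
No, 55.64.49.50 is not in 78.175.240.0/24


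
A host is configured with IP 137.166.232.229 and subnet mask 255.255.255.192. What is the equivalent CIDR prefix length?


Binary: 11111111.11111111.11111111.11000000
Count leading 1s
Prefix: /26


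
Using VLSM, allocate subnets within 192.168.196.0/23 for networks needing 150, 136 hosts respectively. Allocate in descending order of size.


150 hosts -> /24 (254 usable): 192.168.196.0/24
136 hosts -> /24 (254 usable): 192.168.197.0/24
Allocation: 192.168.196.0/24 (150 hosts, 254 usable); 192.168.197.0/24 (136 hosts, 254 usable)


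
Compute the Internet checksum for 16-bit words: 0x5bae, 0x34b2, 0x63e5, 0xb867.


Sum all words (with carry folding):
+ 0x5bae = 0x5bae
+ 0x34b2 = 0x9060
+ 0x63e5 = 0xf445
+ 0xb867 = 0xacad
One's complement: ~0xacad
Checksum = 0x5352


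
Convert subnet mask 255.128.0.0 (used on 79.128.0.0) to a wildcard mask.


Subnet mask: 255.128.0.0
Wildcard = 255.255.255.255 - subnet mask
255 - 255 = 0
255 - 128 = 127
255 - 0 = 255
255 - 0 = 255
Wildcard: 0.127.255.255


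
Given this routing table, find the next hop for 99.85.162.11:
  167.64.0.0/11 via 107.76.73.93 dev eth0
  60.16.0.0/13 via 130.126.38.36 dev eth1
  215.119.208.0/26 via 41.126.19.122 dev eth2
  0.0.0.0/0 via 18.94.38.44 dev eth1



Longest prefix match for 99.85.162.11:
  /11 167.64.0.0: no
  /13 60.16.0.0: no
  /26 215.119.208.0: no
  /0 0.0.0.0: MATCH
Selected: next-hop 18.94.38.44 via eth1 (matched /0)


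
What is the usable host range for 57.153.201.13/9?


Network: 57.128.0.0
Broadcast: 57.255.255.255
First usable = network + 1
Last usable = broadcast - 1
Range: 57.128.0.1 to 57.255.255.254


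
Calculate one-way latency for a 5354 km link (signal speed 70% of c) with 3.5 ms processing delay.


Speed = 0.7 * 3e5 km/s = 210000 km/s
Propagation delay = 5354 / 210000 = 0.0255 s = 25.4952 ms
Processing delay = 3.5 ms
Total one-way latency = 28.9952 ms


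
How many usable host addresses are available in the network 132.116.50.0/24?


Host bits = 32 - 24 = 8
Total addresses = 2^8 = 256
Usable = total - 2 (network and broadcast)
Usable hosts: 254


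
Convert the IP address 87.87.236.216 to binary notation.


87 = 01010111
87 = 01010111
236 = 11101100
216 = 11011000
Binary: 01010111.01010111.11101100.11011000


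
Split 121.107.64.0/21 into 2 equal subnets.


New prefix = 21 + 1 = 22
Each subnet has 1024 addresses
  121.107.64.0/22
  121.107.68.0/22
Subnets: 121.107.64.0/22, 121.107.68.0/22


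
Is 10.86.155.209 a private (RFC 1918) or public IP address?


RFC 1918 private ranges:
  10.0.0.0/8 (10.0.0.0 - 10.255.255.255)
  172.16.0.0/12 (172.16.0.0 - 172.31.255.255)
  192.168.0.0/16 (192.168.0.0 - 192.168.255.255)
Private (in 10.0.0.0/8)


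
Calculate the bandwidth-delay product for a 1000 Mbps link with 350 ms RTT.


BDP = bandwidth * RTT
= 1000 Mbps * 350 ms
= 1000 * 1e6 * 350 / 1000 bits
= 350000000 bits
= 43750000 bytes
= 42724.6094 KB
BDP = 350000000 bits (43750000 bytes)


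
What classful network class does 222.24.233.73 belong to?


First octet: 222
Binary: 11011110
110xxxxx -> Class C (192-223)
Class C, default mask 255.255.255.0 (/24)


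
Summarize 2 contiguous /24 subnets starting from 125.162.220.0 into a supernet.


Original prefix: /24
Number of subnets: 2 = 2^1
New prefix = 24 - 1 = 23
Supernet: 125.162.220.0/23


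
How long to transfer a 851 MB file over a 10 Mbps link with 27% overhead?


Effective throughput = 10 * (1 - 27/100) = 7.3 Mbps
File size in Mb = 851 * 8 = 6808 Mb
Time = 6808 / 7.3
Time = 932.6027 seconds


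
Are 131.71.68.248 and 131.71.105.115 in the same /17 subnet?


Mask: 255.255.128.0
131.71.68.248 AND mask = 131.71.0.0
131.71.105.115 AND mask = 131.71.0.0
Yes, same subnet (131.71.0.0)


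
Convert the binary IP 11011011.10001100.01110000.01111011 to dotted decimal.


11011011 = 219
10001100 = 140
01110000 = 112
01111011 = 123
IP: 219.140.112.123


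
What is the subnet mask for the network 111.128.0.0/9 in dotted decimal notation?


/9 means 9 network bits, 23 host bits
Binary: 11111111100000000000000000000000
Mask: 255.128.0.0


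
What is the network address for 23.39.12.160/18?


IP:   00010111.00100111.00001100.10100000
Mask: 11111111.11111111.11000000.00000000
AND operation:
Net:  00010111.00100111.00000000.00000000
Network: 23.39.0.0/18


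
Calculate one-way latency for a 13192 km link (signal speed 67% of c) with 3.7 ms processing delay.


Speed = 0.67 * 3e5 km/s = 201000 km/s
Propagation delay = 13192 / 201000 = 0.0656 s = 65.6318 ms
Processing delay = 3.7 ms
Total one-way latency = 69.3318 ms


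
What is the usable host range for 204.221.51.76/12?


Network: 204.208.0.0
Broadcast: 204.223.255.255
First usable = network + 1
Last usable = broadcast - 1
Range: 204.208.0.1 to 204.223.255.254


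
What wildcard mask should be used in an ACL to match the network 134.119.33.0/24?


Subnet mask: 255.255.255.0
Wildcard = 255.255.255.255 - subnet mask
255 - 255 = 0
255 - 255 = 0
255 - 255 = 0
255 - 0 = 255
Wildcard: 0.0.0.255


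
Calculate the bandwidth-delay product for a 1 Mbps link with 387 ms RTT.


BDP = bandwidth * RTT
= 1 Mbps * 387 ms
= 1 * 1e6 * 387 / 1000 bits
= 387000 bits
= 48375 bytes
= 47.2412 KB
BDP = 387000 bits (48375 bytes)


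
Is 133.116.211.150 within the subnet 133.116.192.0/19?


Subnet network: 133.116.192.0
Test IP AND mask: 133.116.192.0
Yes, 133.116.211.150 is in 133.116.192.0/19


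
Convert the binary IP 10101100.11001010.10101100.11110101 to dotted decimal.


10101100 = 172
11001010 = 202
10101100 = 172
11110101 = 245
IP: 172.202.172.245


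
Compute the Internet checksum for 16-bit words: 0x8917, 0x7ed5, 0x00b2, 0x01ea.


Sum all words (with carry folding):
+ 0x8917 = 0x8917
+ 0x7ed5 = 0x07ed
+ 0x00b2 = 0x089f
+ 0x01ea = 0x0a89
One's complement: ~0x0a89
Checksum = 0xf576


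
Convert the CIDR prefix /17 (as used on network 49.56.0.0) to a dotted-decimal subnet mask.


/17 means 17 network bits, 15 host bits
Binary: 11111111111111111000000000000000
Mask: 255.255.128.0


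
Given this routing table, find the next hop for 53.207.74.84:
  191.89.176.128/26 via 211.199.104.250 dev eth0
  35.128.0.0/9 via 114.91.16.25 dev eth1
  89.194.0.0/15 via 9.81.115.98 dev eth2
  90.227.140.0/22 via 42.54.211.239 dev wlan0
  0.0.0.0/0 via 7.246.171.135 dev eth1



Longest prefix match for 53.207.74.84:
  /26 191.89.176.128: no
  /9 35.128.0.0: no
  /15 89.194.0.0: no
  /22 90.227.140.0: no
  /0 0.0.0.0: MATCH
Selected: next-hop 7.246.171.135 via eth1 (matched /0)


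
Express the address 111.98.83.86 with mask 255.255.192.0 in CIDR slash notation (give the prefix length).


Binary: 11111111.11111111.11000000.00000000
Count leading 1s
Prefix: /18


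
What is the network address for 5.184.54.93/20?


IP:   00000101.10111000.00110110.01011101
Mask: 11111111.11111111.11110000.00000000
AND operation:
Net:  00000101.10111000.00110000.00000000
Network: 5.184.48.0/20


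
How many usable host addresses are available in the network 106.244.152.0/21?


Host bits = 32 - 21 = 11
Total addresses = 2^11 = 2048
Usable = total - 2 (network and broadcast)
Usable hosts: 2046


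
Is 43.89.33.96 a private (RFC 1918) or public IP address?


RFC 1918 private ranges:
  10.0.0.0/8 (10.0.0.0 - 10.255.255.255)
  172.16.0.0/12 (172.16.0.0 - 172.31.255.255)
  192.168.0.0/16 (192.168.0.0 - 192.168.255.255)
Public (not in any RFC 1918 range)


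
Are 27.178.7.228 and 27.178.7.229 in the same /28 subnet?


Mask: 255.255.255.240
27.178.7.228 AND mask = 27.178.7.224
27.178.7.229 AND mask = 27.178.7.224
Yes, same subnet (27.178.7.224)


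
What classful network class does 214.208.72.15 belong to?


First octet: 214
Binary: 11010110
110xxxxx -> Class C (192-223)
Class C, default mask 255.255.255.0 (/24)


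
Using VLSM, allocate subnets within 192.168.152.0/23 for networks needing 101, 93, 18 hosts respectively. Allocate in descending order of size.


101 hosts -> /25 (126 usable): 192.168.152.0/25
93 hosts -> /25 (126 usable): 192.168.152.128/25
18 hosts -> /27 (30 usable): 192.168.153.0/27
Allocation: 192.168.152.0/25 (101 hosts, 126 usable); 192.168.152.128/25 (93 hosts, 126 usable); 192.168.153.0/27 (18 hosts, 30 usable)


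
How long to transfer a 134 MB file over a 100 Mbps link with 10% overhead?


Effective throughput = 100 * (1 - 10/100) = 90 Mbps
File size in Mb = 134 * 8 = 1072 Mb
Time = 1072 / 90
Time = 11.9111 seconds


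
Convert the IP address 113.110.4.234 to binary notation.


113 = 01110001
110 = 01101110
4 = 00000100
234 = 11101010
Binary: 01110001.01101110.00000100.11101010


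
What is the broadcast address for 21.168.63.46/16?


Network: 21.168.0.0/16
Host bits = 16
Set all host bits to 1:
Broadcast: 21.168.255.255


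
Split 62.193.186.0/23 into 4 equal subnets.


New prefix = 23 + 2 = 25
Each subnet has 128 addresses
  62.193.186.0/25
  62.193.186.128/25
  62.193.187.0/25
  62.193.187.128/25
Subnets: 62.193.186.0/25, 62.193.186.128/25, 62.193.187.0/25, 62.193.187.128/25


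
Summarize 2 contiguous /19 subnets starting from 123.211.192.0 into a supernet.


Original prefix: /19
Number of subnets: 2 = 2^1
New prefix = 19 - 1 = 18
Supernet: 123.211.192.0/18


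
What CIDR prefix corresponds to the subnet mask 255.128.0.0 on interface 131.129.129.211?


Binary: 11111111.10000000.00000000.00000000
Count leading 1s
Prefix: /9


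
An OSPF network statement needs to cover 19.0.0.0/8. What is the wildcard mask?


Subnet mask: 255.0.0.0
Wildcard = 255.255.255.255 - subnet mask
255 - 255 = 0
255 - 0 = 255
255 - 0 = 255
255 - 0 = 255
Wildcard: 0.255.255.255


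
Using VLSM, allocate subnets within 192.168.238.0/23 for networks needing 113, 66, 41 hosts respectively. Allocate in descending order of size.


113 hosts -> /25 (126 usable): 192.168.238.0/25
66 hosts -> /25 (126 usable): 192.168.238.128/25
41 hosts -> /26 (62 usable): 192.168.239.0/26
Allocation: 192.168.238.0/25 (113 hosts, 126 usable); 192.168.238.128/25 (66 hosts, 126 usable); 192.168.239.0/26 (41 hosts, 62 usable)


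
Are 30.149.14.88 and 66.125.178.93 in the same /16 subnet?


Mask: 255.255.0.0
30.149.14.88 AND mask = 30.149.0.0
66.125.178.93 AND mask = 66.125.0.0
No, different subnets (30.149.0.0 vs 66.125.0.0)


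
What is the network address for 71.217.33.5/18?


IP:   01000111.11011001.00100001.00000101
Mask: 11111111.11111111.11000000.00000000
AND operation:
Net:  01000111.11011001.00000000.00000000
Network: 71.217.0.0/18


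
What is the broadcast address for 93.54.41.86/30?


Network: 93.54.41.84/30
Host bits = 2
Set all host bits to 1:
Broadcast: 93.54.41.87


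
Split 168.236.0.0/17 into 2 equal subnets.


New prefix = 17 + 1 = 18
Each subnet has 16384 addresses
  168.236.0.0/18
  168.236.64.0/18
Subnets: 168.236.0.0/18, 168.236.64.0/18


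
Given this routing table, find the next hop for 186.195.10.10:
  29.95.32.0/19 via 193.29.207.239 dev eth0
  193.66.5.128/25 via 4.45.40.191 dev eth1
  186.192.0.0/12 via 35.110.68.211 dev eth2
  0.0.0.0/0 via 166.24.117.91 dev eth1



Longest prefix match for 186.195.10.10:
  /19 29.95.32.0: no
  /25 193.66.5.128: no
  /12 186.192.0.0: MATCH
  /0 0.0.0.0: MATCH
Selected: next-hop 35.110.68.211 via eth2 (matched /12)


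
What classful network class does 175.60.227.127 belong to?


First octet: 175
Binary: 10101111
10xxxxxx -> Class B (128-191)
Class B, default mask 255.255.0.0 (/16)


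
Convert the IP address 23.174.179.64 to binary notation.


23 = 00010111
174 = 10101110
179 = 10110011
64 = 01000000
Binary: 00010111.10101110.10110011.01000000


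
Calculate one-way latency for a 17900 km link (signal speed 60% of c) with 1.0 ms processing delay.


Speed = 0.6 * 3e5 km/s = 180000 km/s
Propagation delay = 17900 / 180000 = 0.0994 s = 99.4444 ms
Processing delay = 1.0 ms
Total one-way latency = 100.4444 ms


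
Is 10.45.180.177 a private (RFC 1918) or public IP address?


RFC 1918 private ranges:
  10.0.0.0/8 (10.0.0.0 - 10.255.255.255)
  172.16.0.0/12 (172.16.0.0 - 172.31.255.255)
  192.168.0.0/16 (192.168.0.0 - 192.168.255.255)
Private (in 10.0.0.0/8)


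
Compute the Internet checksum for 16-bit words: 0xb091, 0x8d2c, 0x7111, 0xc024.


Sum all words (with carry folding):
+ 0xb091 = 0xb091
+ 0x8d2c = 0x3dbe
+ 0x7111 = 0xaecf
+ 0xc024 = 0x6ef4
One's complement: ~0x6ef4
Checksum = 0x910b


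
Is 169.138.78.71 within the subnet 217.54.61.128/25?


Subnet network: 217.54.61.128
Test IP AND mask: 169.138.78.0
No, 169.138.78.71 is not in 217.54.61.128/25


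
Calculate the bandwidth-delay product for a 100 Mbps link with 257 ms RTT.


BDP = bandwidth * RTT
= 100 Mbps * 257 ms
= 100 * 1e6 * 257 / 1000 bits
= 25700000 bits
= 3212500 bytes
= 3137.207 KB
BDP = 25700000 bits (3212500 bytes)


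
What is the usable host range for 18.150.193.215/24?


Network: 18.150.193.0
Broadcast: 18.150.193.255
First usable = network + 1
Last usable = broadcast - 1
Range: 18.150.193.1 to 18.150.193.254


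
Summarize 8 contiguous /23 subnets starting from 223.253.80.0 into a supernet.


Original prefix: /23
Number of subnets: 8 = 2^3
New prefix = 23 - 3 = 20
Supernet: 223.253.80.0/20


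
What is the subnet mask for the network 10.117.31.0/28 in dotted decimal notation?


/28 means 28 network bits, 4 host bits
Binary: 11111111111111111111111111110000
Mask: 255.255.255.240


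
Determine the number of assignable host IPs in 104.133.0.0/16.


Host bits = 32 - 16 = 16
Total addresses = 2^16 = 65536
Usable = total - 2 (network and broadcast)
Usable hosts: 65534


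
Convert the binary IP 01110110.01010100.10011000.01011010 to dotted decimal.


01110110 = 118
01010100 = 84
10011000 = 152
01011010 = 90
IP: 118.84.152.90


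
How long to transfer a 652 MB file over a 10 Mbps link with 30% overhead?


Effective throughput = 10 * (1 - 30/100) = 7 Mbps
File size in Mb = 652 * 8 = 5216 Mb
Time = 5216 / 7
Time = 745.1429 seconds


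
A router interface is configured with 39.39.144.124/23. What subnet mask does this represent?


/23 means 23 network bits, 9 host bits
Binary: 11111111111111111111111000000000
Mask: 255.255.254.0


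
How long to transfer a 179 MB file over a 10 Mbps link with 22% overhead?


Effective throughput = 10 * (1 - 22/100) = 7.8 Mbps
File size in Mb = 179 * 8 = 1432 Mb
Time = 1432 / 7.8
Time = 183.5897 seconds


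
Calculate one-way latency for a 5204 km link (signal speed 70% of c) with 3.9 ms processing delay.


Speed = 0.7 * 3e5 km/s = 210000 km/s
Propagation delay = 5204 / 210000 = 0.0248 s = 24.781 ms
Processing delay = 3.9 ms
Total one-way latency = 28.681 ms


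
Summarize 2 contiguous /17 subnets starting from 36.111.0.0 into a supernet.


Original prefix: /17
Number of subnets: 2 = 2^1
New prefix = 17 - 1 = 16
Supernet: 36.111.0.0/16


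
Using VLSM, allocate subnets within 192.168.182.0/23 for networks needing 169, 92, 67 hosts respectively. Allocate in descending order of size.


169 hosts -> /24 (254 usable): 192.168.182.0/24
92 hosts -> /25 (126 usable): 192.168.183.0/25
67 hosts -> /25 (126 usable): 192.168.183.128/25
Allocation: 192.168.182.0/24 (169 hosts, 254 usable); 192.168.183.0/25 (92 hosts, 126 usable); 192.168.183.128/25 (67 hosts, 126 usable)


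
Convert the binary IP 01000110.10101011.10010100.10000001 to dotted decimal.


01000110 = 70
10101011 = 171
10010100 = 148
10000001 = 129
IP: 70.171.148.129


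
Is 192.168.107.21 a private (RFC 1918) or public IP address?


RFC 1918 private ranges:
  10.0.0.0/8 (10.0.0.0 - 10.255.255.255)
  172.16.0.0/12 (172.16.0.0 - 172.31.255.255)
  192.168.0.0/16 (192.168.0.0 - 192.168.255.255)
Private (in 192.168.0.0/16)


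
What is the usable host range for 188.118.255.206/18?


Network: 188.118.192.0
Broadcast: 188.118.255.255
First usable = network + 1
Last usable = broadcast - 1
Range: 188.118.192.1 to 188.118.255.254


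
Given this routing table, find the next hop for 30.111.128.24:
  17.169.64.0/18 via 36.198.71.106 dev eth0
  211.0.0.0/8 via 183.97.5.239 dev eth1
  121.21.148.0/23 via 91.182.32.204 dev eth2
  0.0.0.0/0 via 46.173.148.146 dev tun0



Longest prefix match for 30.111.128.24:
  /18 17.169.64.0: no
  /8 211.0.0.0: no
  /23 121.21.148.0: no
  /0 0.0.0.0: MATCH
Selected: next-hop 46.173.148.146 via tun0 (matched /0)


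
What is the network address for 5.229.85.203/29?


IP:   00000101.11100101.01010101.11001011
Mask: 11111111.11111111.11111111.11111000
AND operation:
Net:  00000101.11100101.01010101.11001000
Network: 5.229.85.200/29


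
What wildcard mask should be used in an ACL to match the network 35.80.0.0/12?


Subnet mask: 255.240.0.0
Wildcard = 255.255.255.255 - subnet mask
255 - 255 = 0
255 - 240 = 15
255 - 0 = 255
255 - 0 = 255
Wildcard: 0.15.255.255


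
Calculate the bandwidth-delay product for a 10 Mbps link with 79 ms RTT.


BDP = bandwidth * RTT
= 10 Mbps * 79 ms
= 10 * 1e6 * 79 / 1000 bits
= 790000 bits
= 98750 bytes
= 96.4355 KB
BDP = 790000 bits (98750 bytes)


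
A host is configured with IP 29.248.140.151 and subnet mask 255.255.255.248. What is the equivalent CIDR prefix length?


Binary: 11111111.11111111.11111111.11111000
Count leading 1s
Prefix: /29


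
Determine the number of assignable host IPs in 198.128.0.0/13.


Host bits = 32 - 13 = 19
Total addresses = 2^19 = 524288
Usable = total - 2 (network and broadcast)
Usable hosts: 524286


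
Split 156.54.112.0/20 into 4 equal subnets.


New prefix = 20 + 2 = 22
Each subnet has 1024 addresses
  156.54.112.0/22
  156.54.116.0/22
  156.54.120.0/22
  156.54.124.0/22
Subnets: 156.54.112.0/22, 156.54.116.0/22, 156.54.120.0/22, 156.54.124.0/22


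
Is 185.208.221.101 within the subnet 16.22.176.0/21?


Subnet network: 16.22.176.0
Test IP AND mask: 185.208.216.0
No, 185.208.221.101 is not in 16.22.176.0/21


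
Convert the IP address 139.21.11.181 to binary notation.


139 = 10001011
21 = 00010101
11 = 00001011
181 = 10110101
Binary: 10001011.00010101.00001011.10110101


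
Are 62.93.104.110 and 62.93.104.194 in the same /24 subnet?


Mask: 255.255.255.0
62.93.104.110 AND mask = 62.93.104.0
62.93.104.194 AND mask = 62.93.104.0
Yes, same subnet (62.93.104.0)


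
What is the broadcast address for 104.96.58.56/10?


Network: 104.64.0.0/10
Host bits = 22
Set all host bits to 1:
Broadcast: 104.127.255.255


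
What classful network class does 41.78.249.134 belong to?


First octet: 41
Binary: 00101001
0xxxxxxx -> Class A (1-126)
Class A, default mask 255.0.0.0 (/8)


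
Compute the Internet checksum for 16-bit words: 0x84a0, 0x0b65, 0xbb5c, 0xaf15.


Sum all words (with carry folding):
+ 0x84a0 = 0x84a0
+ 0x0b65 = 0x9005
+ 0xbb5c = 0x4b62
+ 0xaf15 = 0xfa77
One's complement: ~0xfa77
Checksum = 0x0588


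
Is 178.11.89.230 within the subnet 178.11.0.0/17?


Subnet network: 178.11.0.0
Test IP AND mask: 178.11.0.0
Yes, 178.11.89.230 is in 178.11.0.0/17


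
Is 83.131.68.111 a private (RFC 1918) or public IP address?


RFC 1918 private ranges:
  10.0.0.0/8 (10.0.0.0 - 10.255.255.255)
  172.16.0.0/12 (172.16.0.0 - 172.31.255.255)
  192.168.0.0/16 (192.168.0.0 - 192.168.255.255)
Public (not in any RFC 1918 range)


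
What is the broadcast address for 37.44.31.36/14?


Network: 37.44.0.0/14
Host bits = 18
Set all host bits to 1:
Broadcast: 37.47.255.255


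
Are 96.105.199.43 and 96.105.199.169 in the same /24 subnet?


Mask: 255.255.255.0
96.105.199.43 AND mask = 96.105.199.0
96.105.199.169 AND mask = 96.105.199.0
Yes, same subnet (96.105.199.0)


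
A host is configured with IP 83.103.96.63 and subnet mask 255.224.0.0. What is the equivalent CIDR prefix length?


Binary: 11111111.11100000.00000000.00000000
Count leading 1s
Prefix: /11


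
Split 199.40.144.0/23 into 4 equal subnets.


New prefix = 23 + 2 = 25
Each subnet has 128 addresses
  199.40.144.0/25
  199.40.144.128/25
  199.40.145.0/25
  199.40.145.128/25
Subnets: 199.40.144.0/25, 199.40.144.128/25, 199.40.145.0/25, 199.40.145.128/25


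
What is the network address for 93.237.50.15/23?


IP:   01011101.11101101.00110010.00001111
Mask: 11111111.11111111.11111110.00000000
AND operation:
Net:  01011101.11101101.00110010.00000000
Network: 93.237.50.0/23


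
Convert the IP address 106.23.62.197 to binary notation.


106 = 01101010
23 = 00010111
62 = 00111110
197 = 11000101
Binary: 01101010.00010111.00111110.11000101


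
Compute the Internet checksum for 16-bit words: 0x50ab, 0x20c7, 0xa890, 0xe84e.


Sum all words (with carry folding):
+ 0x50ab = 0x50ab
+ 0x20c7 = 0x7172
+ 0xa890 = 0x1a03
+ 0xe84e = 0x0252
One's complement: ~0x0252
Checksum = 0xfdad


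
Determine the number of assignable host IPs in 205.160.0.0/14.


Host bits = 32 - 14 = 18
Total addresses = 2^18 = 262144
Usable = total - 2 (network and broadcast)
Usable hosts: 262142


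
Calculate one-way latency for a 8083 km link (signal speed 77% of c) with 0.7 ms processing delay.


Speed = 0.77 * 3e5 km/s = 231000 km/s
Propagation delay = 8083 / 231000 = 0.035 s = 34.9913 ms
Processing delay = 0.7 ms
Total one-way latency = 35.6913 ms


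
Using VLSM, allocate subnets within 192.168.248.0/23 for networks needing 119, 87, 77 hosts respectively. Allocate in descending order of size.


119 hosts -> /25 (126 usable): 192.168.248.0/25
87 hosts -> /25 (126 usable): 192.168.248.128/25
77 hosts -> /25 (126 usable): 192.168.249.0/25
Allocation: 192.168.248.0/25 (119 hosts, 126 usable); 192.168.248.128/25 (87 hosts, 126 usable); 192.168.249.0/25 (77 hosts, 126 usable)


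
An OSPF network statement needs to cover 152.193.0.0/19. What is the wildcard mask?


Subnet mask: 255.255.224.0
Wildcard = 255.255.255.255 - subnet mask
255 - 255 = 0
255 - 255 = 0
255 - 224 = 31
255 - 0 = 255
Wildcard: 0.0.31.255


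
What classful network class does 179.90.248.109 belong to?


First octet: 179
Binary: 10110011
10xxxxxx -> Class B (128-191)
Class B, default mask 255.255.0.0 (/16)


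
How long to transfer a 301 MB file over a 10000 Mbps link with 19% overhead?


Effective throughput = 10000 * (1 - 19/100) = 8100.0 Mbps
File size in Mb = 301 * 8 = 2408 Mb
Time = 2408 / 8100.0
Time = 0.2973 seconds


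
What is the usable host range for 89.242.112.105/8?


Network: 89.0.0.0
Broadcast: 89.255.255.255
First usable = network + 1
Last usable = broadcast - 1
Range: 89.0.0.1 to 89.255.255.254


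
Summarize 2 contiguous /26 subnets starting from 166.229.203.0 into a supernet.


Original prefix: /26
Number of subnets: 2 = 2^1
New prefix = 26 - 1 = 25
Supernet: 166.229.203.0/25


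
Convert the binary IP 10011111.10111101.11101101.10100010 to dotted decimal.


10011111 = 159
10111101 = 189
11101101 = 237
10100010 = 162
IP: 159.189.237.162


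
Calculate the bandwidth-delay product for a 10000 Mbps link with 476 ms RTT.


BDP = bandwidth * RTT
= 10000 Mbps * 476 ms
= 10000 * 1e6 * 476 / 1000 bits
= 4760000000 bits
= 595000000 bytes
= 581054.6875 KB
BDP = 4760000000 bits (595000000 bytes)


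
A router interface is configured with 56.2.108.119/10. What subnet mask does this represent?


/10 means 10 network bits, 22 host bits
Binary: 11111111110000000000000000000000
Mask: 255.192.0.0


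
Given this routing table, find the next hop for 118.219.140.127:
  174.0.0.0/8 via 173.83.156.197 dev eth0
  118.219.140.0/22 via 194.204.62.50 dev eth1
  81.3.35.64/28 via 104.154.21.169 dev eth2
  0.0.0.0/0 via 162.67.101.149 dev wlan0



Longest prefix match for 118.219.140.127:
  /8 174.0.0.0: no
  /22 118.219.140.0: MATCH
  /28 81.3.35.64: no
  /0 0.0.0.0: MATCH
Selected: next-hop 194.204.62.50 via eth1 (matched /22)


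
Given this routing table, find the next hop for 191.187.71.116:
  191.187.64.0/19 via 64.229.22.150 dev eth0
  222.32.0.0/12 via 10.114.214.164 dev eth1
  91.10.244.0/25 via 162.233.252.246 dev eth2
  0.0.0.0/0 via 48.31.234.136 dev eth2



Longest prefix match for 191.187.71.116:
  /19 191.187.64.0: MATCH
  /12 222.32.0.0: no
  /25 91.10.244.0: no
  /0 0.0.0.0: MATCH
Selected: next-hop 64.229.22.150 via eth0 (matched /19)


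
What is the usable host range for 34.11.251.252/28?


Network: 34.11.251.240
Broadcast: 34.11.251.255
First usable = network + 1
Last usable = broadcast - 1
Range: 34.11.251.241 to 34.11.251.254


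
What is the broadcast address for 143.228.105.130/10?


Network: 143.192.0.0/10
Host bits = 22
Set all host bits to 1:
Broadcast: 143.255.255.255


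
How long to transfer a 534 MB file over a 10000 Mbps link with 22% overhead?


Effective throughput = 10000 * (1 - 22/100) = 7800 Mbps
File size in Mb = 534 * 8 = 4272 Mb
Time = 4272 / 7800
Time = 0.5477 seconds


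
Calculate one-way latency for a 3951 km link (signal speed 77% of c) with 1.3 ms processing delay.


Speed = 0.77 * 3e5 km/s = 231000 km/s
Propagation delay = 3951 / 231000 = 0.0171 s = 17.1039 ms
Processing delay = 1.3 ms
Total one-way latency = 18.4039 ms


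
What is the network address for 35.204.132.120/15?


IP:   00100011.11001100.10000100.01111000
Mask: 11111111.11111110.00000000.00000000
AND operation:
Net:  00100011.11001100.00000000.00000000
Network: 35.204.0.0/15


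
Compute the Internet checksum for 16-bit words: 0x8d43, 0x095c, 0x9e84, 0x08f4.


Sum all words (with carry folding):
+ 0x8d43 = 0x8d43
+ 0x095c = 0x969f
+ 0x9e84 = 0x3524
+ 0x08f4 = 0x3e18
One's complement: ~0x3e18
Checksum = 0xc1e7


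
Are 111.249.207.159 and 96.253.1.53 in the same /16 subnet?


Mask: 255.255.0.0
111.249.207.159 AND mask = 111.249.0.0
96.253.1.53 AND mask = 96.253.0.0
No, different subnets (111.249.0.0 vs 96.253.0.0)


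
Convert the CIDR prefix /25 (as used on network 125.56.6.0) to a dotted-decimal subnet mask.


/25 means 25 network bits, 7 host bits
Binary: 11111111111111111111111110000000
Mask: 255.255.255.128


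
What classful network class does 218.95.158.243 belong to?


First octet: 218
Binary: 11011010
110xxxxx -> Class C (192-223)
Class C, default mask 255.255.255.0 (/24)


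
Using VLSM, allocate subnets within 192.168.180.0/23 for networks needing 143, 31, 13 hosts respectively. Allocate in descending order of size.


143 hosts -> /24 (254 usable): 192.168.180.0/24
31 hosts -> /26 (62 usable): 192.168.181.0/26
13 hosts -> /28 (14 usable): 192.168.181.64/28
Allocation: 192.168.180.0/24 (143 hosts, 254 usable); 192.168.181.0/26 (31 hosts, 62 usable); 192.168.181.64/28 (13 hosts, 14 usable)


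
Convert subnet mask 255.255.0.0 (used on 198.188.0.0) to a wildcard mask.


Subnet mask: 255.255.0.0
Wildcard = 255.255.255.255 - subnet mask
255 - 255 = 0
255 - 255 = 0
255 - 0 = 255
255 - 0 = 255
Wildcard: 0.0.255.255


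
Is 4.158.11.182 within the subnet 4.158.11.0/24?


Subnet network: 4.158.11.0
Test IP AND mask: 4.158.11.0
Yes, 4.158.11.182 is in 4.158.11.0/24


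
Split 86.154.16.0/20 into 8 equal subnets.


New prefix = 20 + 3 = 23
Each subnet has 512 addresses
  86.154.16.0/23
  86.154.18.0/23
  86.154.20.0/23
  86.154.22.0/23
  86.154.24.0/23
  86.154.26.0/23
  86.154.28.0/23
  86.154.30.0/23
Subnets: 86.154.16.0/23, 86.154.18.0/23, 86.154.20.0/23, 86.154.22.0/23, 86.154.24.0/23, 86.154.26.0/23, 86.154.28.0/23, 86.154.30.0/23


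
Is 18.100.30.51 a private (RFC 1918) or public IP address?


RFC 1918 private ranges:
  10.0.0.0/8 (10.0.0.0 - 10.255.255.255)
  172.16.0.0/12 (172.16.0.0 - 172.31.255.255)
  192.168.0.0/16 (192.168.0.0 - 192.168.255.255)
Public (not in any RFC 1918 range)


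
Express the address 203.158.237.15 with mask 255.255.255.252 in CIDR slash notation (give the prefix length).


Binary: 11111111.11111111.11111111.11111100
Count leading 1s
Prefix: /30


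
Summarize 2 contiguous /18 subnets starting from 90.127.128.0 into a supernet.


Original prefix: /18
Number of subnets: 2 = 2^1
New prefix = 18 - 1 = 17
Supernet: 90.127.128.0/17


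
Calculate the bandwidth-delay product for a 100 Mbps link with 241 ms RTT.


BDP = bandwidth * RTT
= 100 Mbps * 241 ms
= 100 * 1e6 * 241 / 1000 bits
= 24100000 bits
= 3012500 bytes
= 2941.8945 KB
BDP = 24100000 bits (3012500 bytes)


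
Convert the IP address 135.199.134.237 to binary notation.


135 = 10000111
199 = 11000111
134 = 10000110
237 = 11101101
Binary: 10000111.11000111.10000110.11101101


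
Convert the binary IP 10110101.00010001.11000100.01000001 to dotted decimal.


10110101 = 181
00010001 = 17
11000100 = 196
01000001 = 65
IP: 181.17.196.65


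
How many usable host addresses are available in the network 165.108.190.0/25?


Host bits = 32 - 25 = 7
Total addresses = 2^7 = 128
Usable = total - 2 (network and broadcast)
Usable hosts: 126


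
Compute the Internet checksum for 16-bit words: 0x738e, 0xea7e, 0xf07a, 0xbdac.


Sum all words (with carry folding):
+ 0x738e = 0x738e
+ 0xea7e = 0x5e0d
+ 0xf07a = 0x4e88
+ 0xbdac = 0x0c35
One's complement: ~0x0c35
Checksum = 0xf3ca


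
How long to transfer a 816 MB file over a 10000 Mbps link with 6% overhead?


Effective throughput = 10000 * (1 - 6/100) = 9400 Mbps
File size in Mb = 816 * 8 = 6528 Mb
Time = 6528 / 9400
Time = 0.6945 seconds


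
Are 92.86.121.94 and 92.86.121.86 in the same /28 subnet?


Mask: 255.255.255.240
92.86.121.94 AND mask = 92.86.121.80
92.86.121.86 AND mask = 92.86.121.80
Yes, same subnet (92.86.121.80)


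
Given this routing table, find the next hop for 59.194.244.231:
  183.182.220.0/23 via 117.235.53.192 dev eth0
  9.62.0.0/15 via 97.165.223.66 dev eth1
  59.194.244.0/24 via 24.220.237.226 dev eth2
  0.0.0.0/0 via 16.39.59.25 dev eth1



Longest prefix match for 59.194.244.231:
  /23 183.182.220.0: no
  /15 9.62.0.0: no
  /24 59.194.244.0: MATCH
  /0 0.0.0.0: MATCH
Selected: next-hop 24.220.237.226 via eth2 (matched /24)


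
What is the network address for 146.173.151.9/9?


IP:   10010010.10101101.10010111.00001001
Mask: 11111111.10000000.00000000.00000000
AND operation:
Net:  10010010.10000000.00000000.00000000
Network: 146.128.0.0/9


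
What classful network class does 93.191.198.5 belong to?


First octet: 93
Binary: 01011101
0xxxxxxx -> Class A (1-126)
Class A, default mask 255.0.0.0 (/8)


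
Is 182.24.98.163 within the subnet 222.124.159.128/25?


Subnet network: 222.124.159.128
Test IP AND mask: 182.24.98.128
No, 182.24.98.163 is not in 222.124.159.128/25


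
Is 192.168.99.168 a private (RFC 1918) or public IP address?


RFC 1918 private ranges:
  10.0.0.0/8 (10.0.0.0 - 10.255.255.255)
  172.16.0.0/12 (172.16.0.0 - 172.31.255.255)
  192.168.0.0/16 (192.168.0.0 - 192.168.255.255)
Private (in 192.168.0.0/16)


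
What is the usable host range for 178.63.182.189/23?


Network: 178.63.182.0
Broadcast: 178.63.183.255
First usable = network + 1
Last usable = broadcast - 1
Range: 178.63.182.1 to 178.63.183.254


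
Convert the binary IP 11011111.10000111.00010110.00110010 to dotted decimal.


11011111 = 223
10000111 = 135
00010110 = 22
00110010 = 50
IP: 223.135.22.50


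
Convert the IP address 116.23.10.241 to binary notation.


116 = 01110100
23 = 00010111
10 = 00001010
241 = 11110001
Binary: 01110100.00010111.00001010.11110001


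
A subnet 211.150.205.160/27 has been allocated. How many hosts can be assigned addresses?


Host bits = 32 - 27 = 5
Total addresses = 2^5 = 32
Usable = total - 2 (network and broadcast)
Usable hosts: 30


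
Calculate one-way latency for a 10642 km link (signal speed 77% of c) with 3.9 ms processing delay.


Speed = 0.77 * 3e5 km/s = 231000 km/s
Propagation delay = 10642 / 231000 = 0.0461 s = 46.0693 ms
Processing delay = 3.9 ms
Total one-way latency = 49.9693 ms


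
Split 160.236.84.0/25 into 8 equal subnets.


New prefix = 25 + 3 = 28
Each subnet has 16 addresses
  160.236.84.0/28
  160.236.84.16/28
  160.236.84.32/28
  160.236.84.48/28
  160.236.84.64/28
  160.236.84.80/28
  160.236.84.96/28
  160.236.84.112/28
Subnets: 160.236.84.0/28, 160.236.84.16/28, 160.236.84.32/28, 160.236.84.48/28, 160.236.84.64/28, 160.236.84.80/28, 160.236.84.96/28, 160.236.84.112/28


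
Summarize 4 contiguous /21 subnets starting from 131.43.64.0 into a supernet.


Original prefix: /21
Number of subnets: 4 = 2^2
New prefix = 21 - 2 = 19
Supernet: 131.43.64.0/19


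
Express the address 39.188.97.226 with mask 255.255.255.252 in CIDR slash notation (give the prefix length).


Binary: 11111111.11111111.11111111.11111100
Count leading 1s
Prefix: /30


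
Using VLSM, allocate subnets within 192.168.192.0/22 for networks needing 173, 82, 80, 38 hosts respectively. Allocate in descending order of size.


173 hosts -> /24 (254 usable): 192.168.192.0/24
82 hosts -> /25 (126 usable): 192.168.193.0/25
80 hosts -> /25 (126 usable): 192.168.193.128/25
38 hosts -> /26 (62 usable): 192.168.194.0/26
Allocation: 192.168.192.0/24 (173 hosts, 254 usable); 192.168.193.0/25 (82 hosts, 126 usable); 192.168.193.128/25 (80 hosts, 126 usable); 192.168.194.0/26 (38 hosts, 62 usable)


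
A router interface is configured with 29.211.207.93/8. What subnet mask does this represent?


/8 means 8 network bits, 24 host bits
Binary: 11111111000000000000000000000000
Mask: 255.0.0.0


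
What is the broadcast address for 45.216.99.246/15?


Network: 45.216.0.0/15
Host bits = 17
Set all host bits to 1:
Broadcast: 45.217.255.255


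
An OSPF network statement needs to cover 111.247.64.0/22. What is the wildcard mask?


Subnet mask: 255.255.252.0
Wildcard = 255.255.255.255 - subnet mask
255 - 255 = 0
255 - 255 = 0
255 - 252 = 3
255 - 0 = 255
Wildcard: 0.0.3.255


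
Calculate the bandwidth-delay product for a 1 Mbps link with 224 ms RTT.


BDP = bandwidth * RTT
= 1 Mbps * 224 ms
= 1 * 1e6 * 224 / 1000 bits
= 224000 bits
= 28000 bytes
= 27.3438 KB
BDP = 224000 bits (28000 bytes)


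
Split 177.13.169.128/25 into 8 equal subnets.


New prefix = 25 + 3 = 28
Each subnet has 16 addresses
  177.13.169.128/28
  177.13.169.144/28
  177.13.169.160/28
  177.13.169.176/28
  177.13.169.192/28
  177.13.169.208/28
  177.13.169.224/28
  177.13.169.240/28
Subnets: 177.13.169.128/28, 177.13.169.144/28, 177.13.169.160/28, 177.13.169.176/28, 177.13.169.192/28, 177.13.169.208/28, 177.13.169.224/28, 177.13.169.240/28
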